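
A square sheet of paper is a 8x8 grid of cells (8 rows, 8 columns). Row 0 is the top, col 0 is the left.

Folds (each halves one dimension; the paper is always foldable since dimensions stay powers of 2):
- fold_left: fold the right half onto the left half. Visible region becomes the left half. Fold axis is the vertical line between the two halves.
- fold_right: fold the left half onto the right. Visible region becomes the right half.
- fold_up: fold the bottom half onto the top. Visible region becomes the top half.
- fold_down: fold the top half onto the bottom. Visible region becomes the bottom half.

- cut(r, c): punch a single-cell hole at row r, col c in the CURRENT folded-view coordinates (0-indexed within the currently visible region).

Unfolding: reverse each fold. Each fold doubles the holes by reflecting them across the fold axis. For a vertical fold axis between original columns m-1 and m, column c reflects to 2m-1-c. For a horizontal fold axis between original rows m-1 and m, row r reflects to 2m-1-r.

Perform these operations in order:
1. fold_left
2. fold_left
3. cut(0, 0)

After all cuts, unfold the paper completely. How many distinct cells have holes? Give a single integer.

Answer: 4

Derivation:
Op 1 fold_left: fold axis v@4; visible region now rows[0,8) x cols[0,4) = 8x4
Op 2 fold_left: fold axis v@2; visible region now rows[0,8) x cols[0,2) = 8x2
Op 3 cut(0, 0): punch at orig (0,0); cuts so far [(0, 0)]; region rows[0,8) x cols[0,2) = 8x2
Unfold 1 (reflect across v@2): 2 holes -> [(0, 0), (0, 3)]
Unfold 2 (reflect across v@4): 4 holes -> [(0, 0), (0, 3), (0, 4), (0, 7)]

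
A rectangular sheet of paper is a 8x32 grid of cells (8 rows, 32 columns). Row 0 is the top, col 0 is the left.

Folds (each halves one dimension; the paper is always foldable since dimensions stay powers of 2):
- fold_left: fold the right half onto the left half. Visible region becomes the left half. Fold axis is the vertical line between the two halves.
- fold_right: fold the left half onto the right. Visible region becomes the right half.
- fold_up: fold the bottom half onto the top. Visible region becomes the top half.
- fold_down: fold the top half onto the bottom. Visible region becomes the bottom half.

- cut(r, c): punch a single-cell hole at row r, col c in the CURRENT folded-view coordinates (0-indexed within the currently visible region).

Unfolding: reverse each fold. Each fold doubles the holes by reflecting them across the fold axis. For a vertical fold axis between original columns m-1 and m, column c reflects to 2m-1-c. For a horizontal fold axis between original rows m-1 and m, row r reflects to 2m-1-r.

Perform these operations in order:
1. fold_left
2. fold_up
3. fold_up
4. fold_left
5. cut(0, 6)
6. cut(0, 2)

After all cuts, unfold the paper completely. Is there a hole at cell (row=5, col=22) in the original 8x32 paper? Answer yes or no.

Answer: no

Derivation:
Op 1 fold_left: fold axis v@16; visible region now rows[0,8) x cols[0,16) = 8x16
Op 2 fold_up: fold axis h@4; visible region now rows[0,4) x cols[0,16) = 4x16
Op 3 fold_up: fold axis h@2; visible region now rows[0,2) x cols[0,16) = 2x16
Op 4 fold_left: fold axis v@8; visible region now rows[0,2) x cols[0,8) = 2x8
Op 5 cut(0, 6): punch at orig (0,6); cuts so far [(0, 6)]; region rows[0,2) x cols[0,8) = 2x8
Op 6 cut(0, 2): punch at orig (0,2); cuts so far [(0, 2), (0, 6)]; region rows[0,2) x cols[0,8) = 2x8
Unfold 1 (reflect across v@8): 4 holes -> [(0, 2), (0, 6), (0, 9), (0, 13)]
Unfold 2 (reflect across h@2): 8 holes -> [(0, 2), (0, 6), (0, 9), (0, 13), (3, 2), (3, 6), (3, 9), (3, 13)]
Unfold 3 (reflect across h@4): 16 holes -> [(0, 2), (0, 6), (0, 9), (0, 13), (3, 2), (3, 6), (3, 9), (3, 13), (4, 2), (4, 6), (4, 9), (4, 13), (7, 2), (7, 6), (7, 9), (7, 13)]
Unfold 4 (reflect across v@16): 32 holes -> [(0, 2), (0, 6), (0, 9), (0, 13), (0, 18), (0, 22), (0, 25), (0, 29), (3, 2), (3, 6), (3, 9), (3, 13), (3, 18), (3, 22), (3, 25), (3, 29), (4, 2), (4, 6), (4, 9), (4, 13), (4, 18), (4, 22), (4, 25), (4, 29), (7, 2), (7, 6), (7, 9), (7, 13), (7, 18), (7, 22), (7, 25), (7, 29)]
Holes: [(0, 2), (0, 6), (0, 9), (0, 13), (0, 18), (0, 22), (0, 25), (0, 29), (3, 2), (3, 6), (3, 9), (3, 13), (3, 18), (3, 22), (3, 25), (3, 29), (4, 2), (4, 6), (4, 9), (4, 13), (4, 18), (4, 22), (4, 25), (4, 29), (7, 2), (7, 6), (7, 9), (7, 13), (7, 18), (7, 22), (7, 25), (7, 29)]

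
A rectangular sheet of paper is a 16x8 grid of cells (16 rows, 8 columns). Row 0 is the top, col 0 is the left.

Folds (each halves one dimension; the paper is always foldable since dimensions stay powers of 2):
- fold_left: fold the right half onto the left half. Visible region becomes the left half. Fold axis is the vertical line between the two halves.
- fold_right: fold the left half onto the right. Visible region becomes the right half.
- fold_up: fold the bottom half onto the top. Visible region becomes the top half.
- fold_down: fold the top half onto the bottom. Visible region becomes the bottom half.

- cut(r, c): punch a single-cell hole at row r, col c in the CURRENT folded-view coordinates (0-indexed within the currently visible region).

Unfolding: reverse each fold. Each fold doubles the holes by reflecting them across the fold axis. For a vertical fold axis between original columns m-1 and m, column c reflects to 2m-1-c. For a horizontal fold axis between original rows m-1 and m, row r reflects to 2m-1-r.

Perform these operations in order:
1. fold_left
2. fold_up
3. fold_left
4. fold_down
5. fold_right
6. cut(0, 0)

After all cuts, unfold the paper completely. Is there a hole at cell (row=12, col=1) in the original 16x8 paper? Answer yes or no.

Op 1 fold_left: fold axis v@4; visible region now rows[0,16) x cols[0,4) = 16x4
Op 2 fold_up: fold axis h@8; visible region now rows[0,8) x cols[0,4) = 8x4
Op 3 fold_left: fold axis v@2; visible region now rows[0,8) x cols[0,2) = 8x2
Op 4 fold_down: fold axis h@4; visible region now rows[4,8) x cols[0,2) = 4x2
Op 5 fold_right: fold axis v@1; visible region now rows[4,8) x cols[1,2) = 4x1
Op 6 cut(0, 0): punch at orig (4,1); cuts so far [(4, 1)]; region rows[4,8) x cols[1,2) = 4x1
Unfold 1 (reflect across v@1): 2 holes -> [(4, 0), (4, 1)]
Unfold 2 (reflect across h@4): 4 holes -> [(3, 0), (3, 1), (4, 0), (4, 1)]
Unfold 3 (reflect across v@2): 8 holes -> [(3, 0), (3, 1), (3, 2), (3, 3), (4, 0), (4, 1), (4, 2), (4, 3)]
Unfold 4 (reflect across h@8): 16 holes -> [(3, 0), (3, 1), (3, 2), (3, 3), (4, 0), (4, 1), (4, 2), (4, 3), (11, 0), (11, 1), (11, 2), (11, 3), (12, 0), (12, 1), (12, 2), (12, 3)]
Unfold 5 (reflect across v@4): 32 holes -> [(3, 0), (3, 1), (3, 2), (3, 3), (3, 4), (3, 5), (3, 6), (3, 7), (4, 0), (4, 1), (4, 2), (4, 3), (4, 4), (4, 5), (4, 6), (4, 7), (11, 0), (11, 1), (11, 2), (11, 3), (11, 4), (11, 5), (11, 6), (11, 7), (12, 0), (12, 1), (12, 2), (12, 3), (12, 4), (12, 5), (12, 6), (12, 7)]
Holes: [(3, 0), (3, 1), (3, 2), (3, 3), (3, 4), (3, 5), (3, 6), (3, 7), (4, 0), (4, 1), (4, 2), (4, 3), (4, 4), (4, 5), (4, 6), (4, 7), (11, 0), (11, 1), (11, 2), (11, 3), (11, 4), (11, 5), (11, 6), (11, 7), (12, 0), (12, 1), (12, 2), (12, 3), (12, 4), (12, 5), (12, 6), (12, 7)]

Answer: yes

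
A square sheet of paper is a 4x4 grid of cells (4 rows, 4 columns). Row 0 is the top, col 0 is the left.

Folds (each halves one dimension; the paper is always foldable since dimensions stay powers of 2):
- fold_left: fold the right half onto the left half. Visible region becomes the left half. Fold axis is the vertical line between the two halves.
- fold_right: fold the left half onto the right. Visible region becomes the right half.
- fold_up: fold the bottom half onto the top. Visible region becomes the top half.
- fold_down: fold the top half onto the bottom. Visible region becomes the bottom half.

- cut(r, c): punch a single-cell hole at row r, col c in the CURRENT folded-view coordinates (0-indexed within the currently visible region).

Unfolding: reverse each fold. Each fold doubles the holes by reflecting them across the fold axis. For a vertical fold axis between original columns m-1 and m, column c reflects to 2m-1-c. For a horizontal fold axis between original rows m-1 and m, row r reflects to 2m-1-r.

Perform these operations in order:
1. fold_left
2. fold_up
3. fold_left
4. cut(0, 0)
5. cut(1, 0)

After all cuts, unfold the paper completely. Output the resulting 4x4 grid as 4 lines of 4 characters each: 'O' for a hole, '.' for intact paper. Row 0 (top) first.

Answer: OOOO
OOOO
OOOO
OOOO

Derivation:
Op 1 fold_left: fold axis v@2; visible region now rows[0,4) x cols[0,2) = 4x2
Op 2 fold_up: fold axis h@2; visible region now rows[0,2) x cols[0,2) = 2x2
Op 3 fold_left: fold axis v@1; visible region now rows[0,2) x cols[0,1) = 2x1
Op 4 cut(0, 0): punch at orig (0,0); cuts so far [(0, 0)]; region rows[0,2) x cols[0,1) = 2x1
Op 5 cut(1, 0): punch at orig (1,0); cuts so far [(0, 0), (1, 0)]; region rows[0,2) x cols[0,1) = 2x1
Unfold 1 (reflect across v@1): 4 holes -> [(0, 0), (0, 1), (1, 0), (1, 1)]
Unfold 2 (reflect across h@2): 8 holes -> [(0, 0), (0, 1), (1, 0), (1, 1), (2, 0), (2, 1), (3, 0), (3, 1)]
Unfold 3 (reflect across v@2): 16 holes -> [(0, 0), (0, 1), (0, 2), (0, 3), (1, 0), (1, 1), (1, 2), (1, 3), (2, 0), (2, 1), (2, 2), (2, 3), (3, 0), (3, 1), (3, 2), (3, 3)]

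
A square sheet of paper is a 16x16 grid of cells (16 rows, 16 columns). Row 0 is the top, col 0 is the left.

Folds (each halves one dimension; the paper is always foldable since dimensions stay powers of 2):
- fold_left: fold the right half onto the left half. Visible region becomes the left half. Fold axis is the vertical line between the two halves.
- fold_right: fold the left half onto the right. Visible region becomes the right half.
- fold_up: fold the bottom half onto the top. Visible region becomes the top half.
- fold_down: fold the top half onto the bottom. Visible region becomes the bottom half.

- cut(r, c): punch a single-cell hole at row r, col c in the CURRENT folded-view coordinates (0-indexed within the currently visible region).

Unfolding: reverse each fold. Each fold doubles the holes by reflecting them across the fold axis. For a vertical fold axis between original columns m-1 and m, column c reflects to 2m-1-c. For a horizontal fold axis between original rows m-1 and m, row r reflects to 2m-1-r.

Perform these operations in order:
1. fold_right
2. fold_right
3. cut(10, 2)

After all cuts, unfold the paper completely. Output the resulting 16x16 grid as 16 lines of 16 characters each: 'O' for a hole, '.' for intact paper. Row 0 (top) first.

Answer: ................
................
................
................
................
................
................
................
................
................
.O....O..O....O.
................
................
................
................
................

Derivation:
Op 1 fold_right: fold axis v@8; visible region now rows[0,16) x cols[8,16) = 16x8
Op 2 fold_right: fold axis v@12; visible region now rows[0,16) x cols[12,16) = 16x4
Op 3 cut(10, 2): punch at orig (10,14); cuts so far [(10, 14)]; region rows[0,16) x cols[12,16) = 16x4
Unfold 1 (reflect across v@12): 2 holes -> [(10, 9), (10, 14)]
Unfold 2 (reflect across v@8): 4 holes -> [(10, 1), (10, 6), (10, 9), (10, 14)]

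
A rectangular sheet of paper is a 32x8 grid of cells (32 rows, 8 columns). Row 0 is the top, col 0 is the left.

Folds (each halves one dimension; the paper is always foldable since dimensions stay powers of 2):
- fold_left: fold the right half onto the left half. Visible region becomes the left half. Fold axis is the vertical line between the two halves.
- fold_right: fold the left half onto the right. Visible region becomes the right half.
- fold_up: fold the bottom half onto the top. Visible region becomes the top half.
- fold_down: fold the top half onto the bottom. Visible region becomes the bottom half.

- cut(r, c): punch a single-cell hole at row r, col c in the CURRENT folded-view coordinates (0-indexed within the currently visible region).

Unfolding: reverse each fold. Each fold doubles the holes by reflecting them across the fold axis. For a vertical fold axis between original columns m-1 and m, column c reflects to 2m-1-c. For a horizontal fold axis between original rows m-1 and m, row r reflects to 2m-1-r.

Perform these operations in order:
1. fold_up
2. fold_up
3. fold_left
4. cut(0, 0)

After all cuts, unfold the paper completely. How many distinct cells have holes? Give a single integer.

Op 1 fold_up: fold axis h@16; visible region now rows[0,16) x cols[0,8) = 16x8
Op 2 fold_up: fold axis h@8; visible region now rows[0,8) x cols[0,8) = 8x8
Op 3 fold_left: fold axis v@4; visible region now rows[0,8) x cols[0,4) = 8x4
Op 4 cut(0, 0): punch at orig (0,0); cuts so far [(0, 0)]; region rows[0,8) x cols[0,4) = 8x4
Unfold 1 (reflect across v@4): 2 holes -> [(0, 0), (0, 7)]
Unfold 2 (reflect across h@8): 4 holes -> [(0, 0), (0, 7), (15, 0), (15, 7)]
Unfold 3 (reflect across h@16): 8 holes -> [(0, 0), (0, 7), (15, 0), (15, 7), (16, 0), (16, 7), (31, 0), (31, 7)]

Answer: 8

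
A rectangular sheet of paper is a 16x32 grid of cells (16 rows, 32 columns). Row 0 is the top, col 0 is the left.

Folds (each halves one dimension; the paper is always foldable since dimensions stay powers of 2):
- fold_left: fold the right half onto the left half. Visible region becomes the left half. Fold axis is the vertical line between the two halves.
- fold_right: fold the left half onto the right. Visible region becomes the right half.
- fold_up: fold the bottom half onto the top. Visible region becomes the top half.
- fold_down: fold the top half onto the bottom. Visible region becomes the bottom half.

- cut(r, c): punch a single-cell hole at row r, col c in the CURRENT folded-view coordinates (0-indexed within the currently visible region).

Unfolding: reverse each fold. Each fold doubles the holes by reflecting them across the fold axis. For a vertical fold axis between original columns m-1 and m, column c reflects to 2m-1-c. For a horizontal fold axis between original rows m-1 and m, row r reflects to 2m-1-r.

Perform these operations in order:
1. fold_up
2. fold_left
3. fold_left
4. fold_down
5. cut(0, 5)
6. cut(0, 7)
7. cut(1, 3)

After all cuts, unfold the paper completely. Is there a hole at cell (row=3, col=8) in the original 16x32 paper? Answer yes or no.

Answer: yes

Derivation:
Op 1 fold_up: fold axis h@8; visible region now rows[0,8) x cols[0,32) = 8x32
Op 2 fold_left: fold axis v@16; visible region now rows[0,8) x cols[0,16) = 8x16
Op 3 fold_left: fold axis v@8; visible region now rows[0,8) x cols[0,8) = 8x8
Op 4 fold_down: fold axis h@4; visible region now rows[4,8) x cols[0,8) = 4x8
Op 5 cut(0, 5): punch at orig (4,5); cuts so far [(4, 5)]; region rows[4,8) x cols[0,8) = 4x8
Op 6 cut(0, 7): punch at orig (4,7); cuts so far [(4, 5), (4, 7)]; region rows[4,8) x cols[0,8) = 4x8
Op 7 cut(1, 3): punch at orig (5,3); cuts so far [(4, 5), (4, 7), (5, 3)]; region rows[4,8) x cols[0,8) = 4x8
Unfold 1 (reflect across h@4): 6 holes -> [(2, 3), (3, 5), (3, 7), (4, 5), (4, 7), (5, 3)]
Unfold 2 (reflect across v@8): 12 holes -> [(2, 3), (2, 12), (3, 5), (3, 7), (3, 8), (3, 10), (4, 5), (4, 7), (4, 8), (4, 10), (5, 3), (5, 12)]
Unfold 3 (reflect across v@16): 24 holes -> [(2, 3), (2, 12), (2, 19), (2, 28), (3, 5), (3, 7), (3, 8), (3, 10), (3, 21), (3, 23), (3, 24), (3, 26), (4, 5), (4, 7), (4, 8), (4, 10), (4, 21), (4, 23), (4, 24), (4, 26), (5, 3), (5, 12), (5, 19), (5, 28)]
Unfold 4 (reflect across h@8): 48 holes -> [(2, 3), (2, 12), (2, 19), (2, 28), (3, 5), (3, 7), (3, 8), (3, 10), (3, 21), (3, 23), (3, 24), (3, 26), (4, 5), (4, 7), (4, 8), (4, 10), (4, 21), (4, 23), (4, 24), (4, 26), (5, 3), (5, 12), (5, 19), (5, 28), (10, 3), (10, 12), (10, 19), (10, 28), (11, 5), (11, 7), (11, 8), (11, 10), (11, 21), (11, 23), (11, 24), (11, 26), (12, 5), (12, 7), (12, 8), (12, 10), (12, 21), (12, 23), (12, 24), (12, 26), (13, 3), (13, 12), (13, 19), (13, 28)]
Holes: [(2, 3), (2, 12), (2, 19), (2, 28), (3, 5), (3, 7), (3, 8), (3, 10), (3, 21), (3, 23), (3, 24), (3, 26), (4, 5), (4, 7), (4, 8), (4, 10), (4, 21), (4, 23), (4, 24), (4, 26), (5, 3), (5, 12), (5, 19), (5, 28), (10, 3), (10, 12), (10, 19), (10, 28), (11, 5), (11, 7), (11, 8), (11, 10), (11, 21), (11, 23), (11, 24), (11, 26), (12, 5), (12, 7), (12, 8), (12, 10), (12, 21), (12, 23), (12, 24), (12, 26), (13, 3), (13, 12), (13, 19), (13, 28)]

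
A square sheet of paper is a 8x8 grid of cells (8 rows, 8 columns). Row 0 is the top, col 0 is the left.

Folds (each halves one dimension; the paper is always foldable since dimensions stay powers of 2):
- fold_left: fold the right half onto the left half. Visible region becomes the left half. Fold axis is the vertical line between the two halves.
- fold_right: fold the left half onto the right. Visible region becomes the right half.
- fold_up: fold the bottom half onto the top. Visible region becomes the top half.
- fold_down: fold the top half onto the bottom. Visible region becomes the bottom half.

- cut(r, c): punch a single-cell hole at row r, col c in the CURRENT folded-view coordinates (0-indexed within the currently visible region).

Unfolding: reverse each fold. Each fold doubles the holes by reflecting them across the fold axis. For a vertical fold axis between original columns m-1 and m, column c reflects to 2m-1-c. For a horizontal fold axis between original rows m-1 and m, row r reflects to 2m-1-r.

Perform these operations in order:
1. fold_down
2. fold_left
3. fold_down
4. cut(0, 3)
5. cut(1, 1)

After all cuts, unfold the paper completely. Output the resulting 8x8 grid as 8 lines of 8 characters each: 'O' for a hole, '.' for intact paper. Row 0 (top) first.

Answer: .O....O.
...OO...
...OO...
.O....O.
.O....O.
...OO...
...OO...
.O....O.

Derivation:
Op 1 fold_down: fold axis h@4; visible region now rows[4,8) x cols[0,8) = 4x8
Op 2 fold_left: fold axis v@4; visible region now rows[4,8) x cols[0,4) = 4x4
Op 3 fold_down: fold axis h@6; visible region now rows[6,8) x cols[0,4) = 2x4
Op 4 cut(0, 3): punch at orig (6,3); cuts so far [(6, 3)]; region rows[6,8) x cols[0,4) = 2x4
Op 5 cut(1, 1): punch at orig (7,1); cuts so far [(6, 3), (7, 1)]; region rows[6,8) x cols[0,4) = 2x4
Unfold 1 (reflect across h@6): 4 holes -> [(4, 1), (5, 3), (6, 3), (7, 1)]
Unfold 2 (reflect across v@4): 8 holes -> [(4, 1), (4, 6), (5, 3), (5, 4), (6, 3), (6, 4), (7, 1), (7, 6)]
Unfold 3 (reflect across h@4): 16 holes -> [(0, 1), (0, 6), (1, 3), (1, 4), (2, 3), (2, 4), (3, 1), (3, 6), (4, 1), (4, 6), (5, 3), (5, 4), (6, 3), (6, 4), (7, 1), (7, 6)]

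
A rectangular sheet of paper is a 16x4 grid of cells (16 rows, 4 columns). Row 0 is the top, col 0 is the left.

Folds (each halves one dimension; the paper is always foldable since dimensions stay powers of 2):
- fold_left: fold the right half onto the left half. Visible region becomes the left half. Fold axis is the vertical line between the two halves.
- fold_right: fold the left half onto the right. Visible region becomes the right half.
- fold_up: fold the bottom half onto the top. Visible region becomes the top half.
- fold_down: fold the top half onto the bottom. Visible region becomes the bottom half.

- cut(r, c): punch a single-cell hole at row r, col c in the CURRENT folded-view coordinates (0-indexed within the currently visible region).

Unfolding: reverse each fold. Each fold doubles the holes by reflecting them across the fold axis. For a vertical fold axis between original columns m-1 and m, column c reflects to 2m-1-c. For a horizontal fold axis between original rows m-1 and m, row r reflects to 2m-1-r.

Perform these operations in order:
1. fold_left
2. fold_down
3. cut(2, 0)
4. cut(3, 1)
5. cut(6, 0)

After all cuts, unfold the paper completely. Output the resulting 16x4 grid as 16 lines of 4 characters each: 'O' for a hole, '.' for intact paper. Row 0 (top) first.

Answer: ....
O..O
....
....
.OO.
O..O
....
....
....
....
O..O
.OO.
....
....
O..O
....

Derivation:
Op 1 fold_left: fold axis v@2; visible region now rows[0,16) x cols[0,2) = 16x2
Op 2 fold_down: fold axis h@8; visible region now rows[8,16) x cols[0,2) = 8x2
Op 3 cut(2, 0): punch at orig (10,0); cuts so far [(10, 0)]; region rows[8,16) x cols[0,2) = 8x2
Op 4 cut(3, 1): punch at orig (11,1); cuts so far [(10, 0), (11, 1)]; region rows[8,16) x cols[0,2) = 8x2
Op 5 cut(6, 0): punch at orig (14,0); cuts so far [(10, 0), (11, 1), (14, 0)]; region rows[8,16) x cols[0,2) = 8x2
Unfold 1 (reflect across h@8): 6 holes -> [(1, 0), (4, 1), (5, 0), (10, 0), (11, 1), (14, 0)]
Unfold 2 (reflect across v@2): 12 holes -> [(1, 0), (1, 3), (4, 1), (4, 2), (5, 0), (5, 3), (10, 0), (10, 3), (11, 1), (11, 2), (14, 0), (14, 3)]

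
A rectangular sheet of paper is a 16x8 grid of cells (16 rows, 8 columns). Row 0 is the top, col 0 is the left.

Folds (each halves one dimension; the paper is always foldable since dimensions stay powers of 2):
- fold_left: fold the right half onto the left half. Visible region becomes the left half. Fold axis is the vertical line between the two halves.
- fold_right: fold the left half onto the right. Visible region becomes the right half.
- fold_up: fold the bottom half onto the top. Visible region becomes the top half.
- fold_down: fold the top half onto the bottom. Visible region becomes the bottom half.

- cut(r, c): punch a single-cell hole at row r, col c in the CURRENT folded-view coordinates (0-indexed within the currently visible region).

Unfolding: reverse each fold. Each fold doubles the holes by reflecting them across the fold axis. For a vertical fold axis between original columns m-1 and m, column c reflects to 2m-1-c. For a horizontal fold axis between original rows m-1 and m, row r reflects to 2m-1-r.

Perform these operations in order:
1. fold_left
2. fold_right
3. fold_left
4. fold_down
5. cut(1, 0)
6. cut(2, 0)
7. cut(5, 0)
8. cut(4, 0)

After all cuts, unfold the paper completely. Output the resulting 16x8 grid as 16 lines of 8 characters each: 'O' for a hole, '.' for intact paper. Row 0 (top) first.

Answer: ........
........
OOOOOOOO
OOOOOOOO
........
OOOOOOOO
OOOOOOOO
........
........
OOOOOOOO
OOOOOOOO
........
OOOOOOOO
OOOOOOOO
........
........

Derivation:
Op 1 fold_left: fold axis v@4; visible region now rows[0,16) x cols[0,4) = 16x4
Op 2 fold_right: fold axis v@2; visible region now rows[0,16) x cols[2,4) = 16x2
Op 3 fold_left: fold axis v@3; visible region now rows[0,16) x cols[2,3) = 16x1
Op 4 fold_down: fold axis h@8; visible region now rows[8,16) x cols[2,3) = 8x1
Op 5 cut(1, 0): punch at orig (9,2); cuts so far [(9, 2)]; region rows[8,16) x cols[2,3) = 8x1
Op 6 cut(2, 0): punch at orig (10,2); cuts so far [(9, 2), (10, 2)]; region rows[8,16) x cols[2,3) = 8x1
Op 7 cut(5, 0): punch at orig (13,2); cuts so far [(9, 2), (10, 2), (13, 2)]; region rows[8,16) x cols[2,3) = 8x1
Op 8 cut(4, 0): punch at orig (12,2); cuts so far [(9, 2), (10, 2), (12, 2), (13, 2)]; region rows[8,16) x cols[2,3) = 8x1
Unfold 1 (reflect across h@8): 8 holes -> [(2, 2), (3, 2), (5, 2), (6, 2), (9, 2), (10, 2), (12, 2), (13, 2)]
Unfold 2 (reflect across v@3): 16 holes -> [(2, 2), (2, 3), (3, 2), (3, 3), (5, 2), (5, 3), (6, 2), (6, 3), (9, 2), (9, 3), (10, 2), (10, 3), (12, 2), (12, 3), (13, 2), (13, 3)]
Unfold 3 (reflect across v@2): 32 holes -> [(2, 0), (2, 1), (2, 2), (2, 3), (3, 0), (3, 1), (3, 2), (3, 3), (5, 0), (5, 1), (5, 2), (5, 3), (6, 0), (6, 1), (6, 2), (6, 3), (9, 0), (9, 1), (9, 2), (9, 3), (10, 0), (10, 1), (10, 2), (10, 3), (12, 0), (12, 1), (12, 2), (12, 3), (13, 0), (13, 1), (13, 2), (13, 3)]
Unfold 4 (reflect across v@4): 64 holes -> [(2, 0), (2, 1), (2, 2), (2, 3), (2, 4), (2, 5), (2, 6), (2, 7), (3, 0), (3, 1), (3, 2), (3, 3), (3, 4), (3, 5), (3, 6), (3, 7), (5, 0), (5, 1), (5, 2), (5, 3), (5, 4), (5, 5), (5, 6), (5, 7), (6, 0), (6, 1), (6, 2), (6, 3), (6, 4), (6, 5), (6, 6), (6, 7), (9, 0), (9, 1), (9, 2), (9, 3), (9, 4), (9, 5), (9, 6), (9, 7), (10, 0), (10, 1), (10, 2), (10, 3), (10, 4), (10, 5), (10, 6), (10, 7), (12, 0), (12, 1), (12, 2), (12, 3), (12, 4), (12, 5), (12, 6), (12, 7), (13, 0), (13, 1), (13, 2), (13, 3), (13, 4), (13, 5), (13, 6), (13, 7)]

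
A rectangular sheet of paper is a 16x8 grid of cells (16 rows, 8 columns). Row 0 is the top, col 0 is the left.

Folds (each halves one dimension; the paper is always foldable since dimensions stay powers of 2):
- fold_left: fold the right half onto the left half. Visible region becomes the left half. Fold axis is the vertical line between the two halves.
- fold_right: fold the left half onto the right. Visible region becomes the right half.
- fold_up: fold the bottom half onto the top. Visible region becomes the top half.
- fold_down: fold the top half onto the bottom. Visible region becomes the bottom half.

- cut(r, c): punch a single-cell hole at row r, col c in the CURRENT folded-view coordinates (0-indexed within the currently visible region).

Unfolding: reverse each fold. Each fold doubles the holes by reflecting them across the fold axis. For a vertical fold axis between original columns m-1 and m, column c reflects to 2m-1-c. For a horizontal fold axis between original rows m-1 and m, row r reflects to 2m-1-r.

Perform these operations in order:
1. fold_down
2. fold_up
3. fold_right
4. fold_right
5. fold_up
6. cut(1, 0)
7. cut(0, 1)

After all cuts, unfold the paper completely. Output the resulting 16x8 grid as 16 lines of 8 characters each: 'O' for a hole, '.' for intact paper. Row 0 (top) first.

Answer: O..OO..O
.OO..OO.
.OO..OO.
O..OO..O
O..OO..O
.OO..OO.
.OO..OO.
O..OO..O
O..OO..O
.OO..OO.
.OO..OO.
O..OO..O
O..OO..O
.OO..OO.
.OO..OO.
O..OO..O

Derivation:
Op 1 fold_down: fold axis h@8; visible region now rows[8,16) x cols[0,8) = 8x8
Op 2 fold_up: fold axis h@12; visible region now rows[8,12) x cols[0,8) = 4x8
Op 3 fold_right: fold axis v@4; visible region now rows[8,12) x cols[4,8) = 4x4
Op 4 fold_right: fold axis v@6; visible region now rows[8,12) x cols[6,8) = 4x2
Op 5 fold_up: fold axis h@10; visible region now rows[8,10) x cols[6,8) = 2x2
Op 6 cut(1, 0): punch at orig (9,6); cuts so far [(9, 6)]; region rows[8,10) x cols[6,8) = 2x2
Op 7 cut(0, 1): punch at orig (8,7); cuts so far [(8, 7), (9, 6)]; region rows[8,10) x cols[6,8) = 2x2
Unfold 1 (reflect across h@10): 4 holes -> [(8, 7), (9, 6), (10, 6), (11, 7)]
Unfold 2 (reflect across v@6): 8 holes -> [(8, 4), (8, 7), (9, 5), (9, 6), (10, 5), (10, 6), (11, 4), (11, 7)]
Unfold 3 (reflect across v@4): 16 holes -> [(8, 0), (8, 3), (8, 4), (8, 7), (9, 1), (9, 2), (9, 5), (9, 6), (10, 1), (10, 2), (10, 5), (10, 6), (11, 0), (11, 3), (11, 4), (11, 7)]
Unfold 4 (reflect across h@12): 32 holes -> [(8, 0), (8, 3), (8, 4), (8, 7), (9, 1), (9, 2), (9, 5), (9, 6), (10, 1), (10, 2), (10, 5), (10, 6), (11, 0), (11, 3), (11, 4), (11, 7), (12, 0), (12, 3), (12, 4), (12, 7), (13, 1), (13, 2), (13, 5), (13, 6), (14, 1), (14, 2), (14, 5), (14, 6), (15, 0), (15, 3), (15, 4), (15, 7)]
Unfold 5 (reflect across h@8): 64 holes -> [(0, 0), (0, 3), (0, 4), (0, 7), (1, 1), (1, 2), (1, 5), (1, 6), (2, 1), (2, 2), (2, 5), (2, 6), (3, 0), (3, 3), (3, 4), (3, 7), (4, 0), (4, 3), (4, 4), (4, 7), (5, 1), (5, 2), (5, 5), (5, 6), (6, 1), (6, 2), (6, 5), (6, 6), (7, 0), (7, 3), (7, 4), (7, 7), (8, 0), (8, 3), (8, 4), (8, 7), (9, 1), (9, 2), (9, 5), (9, 6), (10, 1), (10, 2), (10, 5), (10, 6), (11, 0), (11, 3), (11, 4), (11, 7), (12, 0), (12, 3), (12, 4), (12, 7), (13, 1), (13, 2), (13, 5), (13, 6), (14, 1), (14, 2), (14, 5), (14, 6), (15, 0), (15, 3), (15, 4), (15, 7)]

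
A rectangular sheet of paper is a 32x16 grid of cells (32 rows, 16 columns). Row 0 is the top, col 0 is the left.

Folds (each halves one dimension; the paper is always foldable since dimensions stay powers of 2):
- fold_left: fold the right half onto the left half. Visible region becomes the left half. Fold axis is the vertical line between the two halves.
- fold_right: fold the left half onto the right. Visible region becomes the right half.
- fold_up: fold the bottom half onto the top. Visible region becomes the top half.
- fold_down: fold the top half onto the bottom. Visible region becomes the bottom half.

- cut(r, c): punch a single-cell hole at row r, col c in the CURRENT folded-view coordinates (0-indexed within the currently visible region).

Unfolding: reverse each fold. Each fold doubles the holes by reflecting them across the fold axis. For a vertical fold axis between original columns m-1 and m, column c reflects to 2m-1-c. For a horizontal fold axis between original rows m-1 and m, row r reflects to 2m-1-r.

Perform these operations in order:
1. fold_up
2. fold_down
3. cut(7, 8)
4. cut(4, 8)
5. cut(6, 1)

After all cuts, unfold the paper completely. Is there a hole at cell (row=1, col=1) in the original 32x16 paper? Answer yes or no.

Answer: yes

Derivation:
Op 1 fold_up: fold axis h@16; visible region now rows[0,16) x cols[0,16) = 16x16
Op 2 fold_down: fold axis h@8; visible region now rows[8,16) x cols[0,16) = 8x16
Op 3 cut(7, 8): punch at orig (15,8); cuts so far [(15, 8)]; region rows[8,16) x cols[0,16) = 8x16
Op 4 cut(4, 8): punch at orig (12,8); cuts so far [(12, 8), (15, 8)]; region rows[8,16) x cols[0,16) = 8x16
Op 5 cut(6, 1): punch at orig (14,1); cuts so far [(12, 8), (14, 1), (15, 8)]; region rows[8,16) x cols[0,16) = 8x16
Unfold 1 (reflect across h@8): 6 holes -> [(0, 8), (1, 1), (3, 8), (12, 8), (14, 1), (15, 8)]
Unfold 2 (reflect across h@16): 12 holes -> [(0, 8), (1, 1), (3, 8), (12, 8), (14, 1), (15, 8), (16, 8), (17, 1), (19, 8), (28, 8), (30, 1), (31, 8)]
Holes: [(0, 8), (1, 1), (3, 8), (12, 8), (14, 1), (15, 8), (16, 8), (17, 1), (19, 8), (28, 8), (30, 1), (31, 8)]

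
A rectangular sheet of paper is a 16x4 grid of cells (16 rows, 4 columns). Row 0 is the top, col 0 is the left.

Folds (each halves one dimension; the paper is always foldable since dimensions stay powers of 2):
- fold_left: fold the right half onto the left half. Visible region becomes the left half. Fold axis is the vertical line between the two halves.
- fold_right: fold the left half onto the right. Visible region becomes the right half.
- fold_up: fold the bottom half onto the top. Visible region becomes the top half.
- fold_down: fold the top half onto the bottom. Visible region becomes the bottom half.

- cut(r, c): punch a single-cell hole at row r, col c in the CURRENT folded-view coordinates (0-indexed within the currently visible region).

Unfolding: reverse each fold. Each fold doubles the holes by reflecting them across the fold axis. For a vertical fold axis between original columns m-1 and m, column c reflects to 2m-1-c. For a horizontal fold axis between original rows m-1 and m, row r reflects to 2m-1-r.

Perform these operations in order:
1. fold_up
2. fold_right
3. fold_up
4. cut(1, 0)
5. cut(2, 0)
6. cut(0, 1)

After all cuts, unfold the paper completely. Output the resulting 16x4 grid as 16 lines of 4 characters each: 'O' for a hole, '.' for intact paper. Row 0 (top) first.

Op 1 fold_up: fold axis h@8; visible region now rows[0,8) x cols[0,4) = 8x4
Op 2 fold_right: fold axis v@2; visible region now rows[0,8) x cols[2,4) = 8x2
Op 3 fold_up: fold axis h@4; visible region now rows[0,4) x cols[2,4) = 4x2
Op 4 cut(1, 0): punch at orig (1,2); cuts so far [(1, 2)]; region rows[0,4) x cols[2,4) = 4x2
Op 5 cut(2, 0): punch at orig (2,2); cuts so far [(1, 2), (2, 2)]; region rows[0,4) x cols[2,4) = 4x2
Op 6 cut(0, 1): punch at orig (0,3); cuts so far [(0, 3), (1, 2), (2, 2)]; region rows[0,4) x cols[2,4) = 4x2
Unfold 1 (reflect across h@4): 6 holes -> [(0, 3), (1, 2), (2, 2), (5, 2), (6, 2), (7, 3)]
Unfold 2 (reflect across v@2): 12 holes -> [(0, 0), (0, 3), (1, 1), (1, 2), (2, 1), (2, 2), (5, 1), (5, 2), (6, 1), (6, 2), (7, 0), (7, 3)]
Unfold 3 (reflect across h@8): 24 holes -> [(0, 0), (0, 3), (1, 1), (1, 2), (2, 1), (2, 2), (5, 1), (5, 2), (6, 1), (6, 2), (7, 0), (7, 3), (8, 0), (8, 3), (9, 1), (9, 2), (10, 1), (10, 2), (13, 1), (13, 2), (14, 1), (14, 2), (15, 0), (15, 3)]

Answer: O..O
.OO.
.OO.
....
....
.OO.
.OO.
O..O
O..O
.OO.
.OO.
....
....
.OO.
.OO.
O..O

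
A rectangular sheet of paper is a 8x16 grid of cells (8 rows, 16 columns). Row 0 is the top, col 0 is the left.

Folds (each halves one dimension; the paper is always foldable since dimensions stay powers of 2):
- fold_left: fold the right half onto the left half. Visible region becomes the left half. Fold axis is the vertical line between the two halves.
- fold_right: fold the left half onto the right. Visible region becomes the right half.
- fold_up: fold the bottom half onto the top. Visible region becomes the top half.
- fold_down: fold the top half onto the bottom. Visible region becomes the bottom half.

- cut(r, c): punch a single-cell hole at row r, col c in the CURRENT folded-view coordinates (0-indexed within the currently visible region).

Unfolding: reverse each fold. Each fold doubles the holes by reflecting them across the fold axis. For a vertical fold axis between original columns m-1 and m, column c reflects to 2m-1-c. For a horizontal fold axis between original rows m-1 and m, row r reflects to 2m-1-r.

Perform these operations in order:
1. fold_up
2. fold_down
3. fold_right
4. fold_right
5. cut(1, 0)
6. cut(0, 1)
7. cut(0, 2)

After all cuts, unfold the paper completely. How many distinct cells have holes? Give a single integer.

Answer: 48

Derivation:
Op 1 fold_up: fold axis h@4; visible region now rows[0,4) x cols[0,16) = 4x16
Op 2 fold_down: fold axis h@2; visible region now rows[2,4) x cols[0,16) = 2x16
Op 3 fold_right: fold axis v@8; visible region now rows[2,4) x cols[8,16) = 2x8
Op 4 fold_right: fold axis v@12; visible region now rows[2,4) x cols[12,16) = 2x4
Op 5 cut(1, 0): punch at orig (3,12); cuts so far [(3, 12)]; region rows[2,4) x cols[12,16) = 2x4
Op 6 cut(0, 1): punch at orig (2,13); cuts so far [(2, 13), (3, 12)]; region rows[2,4) x cols[12,16) = 2x4
Op 7 cut(0, 2): punch at orig (2,14); cuts so far [(2, 13), (2, 14), (3, 12)]; region rows[2,4) x cols[12,16) = 2x4
Unfold 1 (reflect across v@12): 6 holes -> [(2, 9), (2, 10), (2, 13), (2, 14), (3, 11), (3, 12)]
Unfold 2 (reflect across v@8): 12 holes -> [(2, 1), (2, 2), (2, 5), (2, 6), (2, 9), (2, 10), (2, 13), (2, 14), (3, 3), (3, 4), (3, 11), (3, 12)]
Unfold 3 (reflect across h@2): 24 holes -> [(0, 3), (0, 4), (0, 11), (0, 12), (1, 1), (1, 2), (1, 5), (1, 6), (1, 9), (1, 10), (1, 13), (1, 14), (2, 1), (2, 2), (2, 5), (2, 6), (2, 9), (2, 10), (2, 13), (2, 14), (3, 3), (3, 4), (3, 11), (3, 12)]
Unfold 4 (reflect across h@4): 48 holes -> [(0, 3), (0, 4), (0, 11), (0, 12), (1, 1), (1, 2), (1, 5), (1, 6), (1, 9), (1, 10), (1, 13), (1, 14), (2, 1), (2, 2), (2, 5), (2, 6), (2, 9), (2, 10), (2, 13), (2, 14), (3, 3), (3, 4), (3, 11), (3, 12), (4, 3), (4, 4), (4, 11), (4, 12), (5, 1), (5, 2), (5, 5), (5, 6), (5, 9), (5, 10), (5, 13), (5, 14), (6, 1), (6, 2), (6, 5), (6, 6), (6, 9), (6, 10), (6, 13), (6, 14), (7, 3), (7, 4), (7, 11), (7, 12)]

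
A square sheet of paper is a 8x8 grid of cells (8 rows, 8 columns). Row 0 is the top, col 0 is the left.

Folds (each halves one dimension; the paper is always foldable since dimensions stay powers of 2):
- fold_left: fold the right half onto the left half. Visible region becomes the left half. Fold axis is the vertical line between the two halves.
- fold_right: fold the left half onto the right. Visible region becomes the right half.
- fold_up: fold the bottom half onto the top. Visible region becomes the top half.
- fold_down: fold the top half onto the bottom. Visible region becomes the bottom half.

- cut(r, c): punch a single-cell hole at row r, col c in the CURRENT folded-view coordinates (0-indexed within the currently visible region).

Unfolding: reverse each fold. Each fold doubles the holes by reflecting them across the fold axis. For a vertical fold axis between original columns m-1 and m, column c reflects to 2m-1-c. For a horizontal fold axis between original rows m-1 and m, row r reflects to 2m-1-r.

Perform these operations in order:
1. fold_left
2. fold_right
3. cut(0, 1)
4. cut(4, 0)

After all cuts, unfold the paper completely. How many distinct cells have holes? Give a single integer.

Op 1 fold_left: fold axis v@4; visible region now rows[0,8) x cols[0,4) = 8x4
Op 2 fold_right: fold axis v@2; visible region now rows[0,8) x cols[2,4) = 8x2
Op 3 cut(0, 1): punch at orig (0,3); cuts so far [(0, 3)]; region rows[0,8) x cols[2,4) = 8x2
Op 4 cut(4, 0): punch at orig (4,2); cuts so far [(0, 3), (4, 2)]; region rows[0,8) x cols[2,4) = 8x2
Unfold 1 (reflect across v@2): 4 holes -> [(0, 0), (0, 3), (4, 1), (4, 2)]
Unfold 2 (reflect across v@4): 8 holes -> [(0, 0), (0, 3), (0, 4), (0, 7), (4, 1), (4, 2), (4, 5), (4, 6)]

Answer: 8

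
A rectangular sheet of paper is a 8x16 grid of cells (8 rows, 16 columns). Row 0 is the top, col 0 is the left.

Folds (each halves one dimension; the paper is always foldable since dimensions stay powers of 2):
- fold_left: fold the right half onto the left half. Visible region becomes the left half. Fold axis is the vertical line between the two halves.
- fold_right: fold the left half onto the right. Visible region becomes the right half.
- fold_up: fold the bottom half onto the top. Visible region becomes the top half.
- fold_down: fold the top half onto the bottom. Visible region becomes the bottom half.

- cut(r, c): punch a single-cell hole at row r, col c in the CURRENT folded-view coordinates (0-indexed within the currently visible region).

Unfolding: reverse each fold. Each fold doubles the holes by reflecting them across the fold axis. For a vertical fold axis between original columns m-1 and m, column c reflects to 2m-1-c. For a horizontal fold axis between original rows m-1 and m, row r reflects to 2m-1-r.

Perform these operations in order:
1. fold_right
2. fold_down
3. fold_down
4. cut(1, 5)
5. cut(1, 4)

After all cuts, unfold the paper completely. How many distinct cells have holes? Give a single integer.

Op 1 fold_right: fold axis v@8; visible region now rows[0,8) x cols[8,16) = 8x8
Op 2 fold_down: fold axis h@4; visible region now rows[4,8) x cols[8,16) = 4x8
Op 3 fold_down: fold axis h@6; visible region now rows[6,8) x cols[8,16) = 2x8
Op 4 cut(1, 5): punch at orig (7,13); cuts so far [(7, 13)]; region rows[6,8) x cols[8,16) = 2x8
Op 5 cut(1, 4): punch at orig (7,12); cuts so far [(7, 12), (7, 13)]; region rows[6,8) x cols[8,16) = 2x8
Unfold 1 (reflect across h@6): 4 holes -> [(4, 12), (4, 13), (7, 12), (7, 13)]
Unfold 2 (reflect across h@4): 8 holes -> [(0, 12), (0, 13), (3, 12), (3, 13), (4, 12), (4, 13), (7, 12), (7, 13)]
Unfold 3 (reflect across v@8): 16 holes -> [(0, 2), (0, 3), (0, 12), (0, 13), (3, 2), (3, 3), (3, 12), (3, 13), (4, 2), (4, 3), (4, 12), (4, 13), (7, 2), (7, 3), (7, 12), (7, 13)]

Answer: 16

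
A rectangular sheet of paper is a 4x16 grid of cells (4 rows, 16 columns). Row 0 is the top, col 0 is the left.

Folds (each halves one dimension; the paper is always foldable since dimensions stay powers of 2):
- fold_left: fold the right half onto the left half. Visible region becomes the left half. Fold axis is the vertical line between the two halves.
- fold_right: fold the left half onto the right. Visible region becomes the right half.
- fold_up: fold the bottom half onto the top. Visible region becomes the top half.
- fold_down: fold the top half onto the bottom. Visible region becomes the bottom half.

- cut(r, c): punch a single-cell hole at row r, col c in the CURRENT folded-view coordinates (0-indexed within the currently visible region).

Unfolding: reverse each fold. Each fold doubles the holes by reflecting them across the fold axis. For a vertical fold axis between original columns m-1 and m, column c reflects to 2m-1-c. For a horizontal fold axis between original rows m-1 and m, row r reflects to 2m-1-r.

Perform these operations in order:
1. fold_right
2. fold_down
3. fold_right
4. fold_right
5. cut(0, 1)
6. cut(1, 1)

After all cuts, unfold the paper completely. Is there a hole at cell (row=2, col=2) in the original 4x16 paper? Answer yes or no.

Answer: no

Derivation:
Op 1 fold_right: fold axis v@8; visible region now rows[0,4) x cols[8,16) = 4x8
Op 2 fold_down: fold axis h@2; visible region now rows[2,4) x cols[8,16) = 2x8
Op 3 fold_right: fold axis v@12; visible region now rows[2,4) x cols[12,16) = 2x4
Op 4 fold_right: fold axis v@14; visible region now rows[2,4) x cols[14,16) = 2x2
Op 5 cut(0, 1): punch at orig (2,15); cuts so far [(2, 15)]; region rows[2,4) x cols[14,16) = 2x2
Op 6 cut(1, 1): punch at orig (3,15); cuts so far [(2, 15), (3, 15)]; region rows[2,4) x cols[14,16) = 2x2
Unfold 1 (reflect across v@14): 4 holes -> [(2, 12), (2, 15), (3, 12), (3, 15)]
Unfold 2 (reflect across v@12): 8 holes -> [(2, 8), (2, 11), (2, 12), (2, 15), (3, 8), (3, 11), (3, 12), (3, 15)]
Unfold 3 (reflect across h@2): 16 holes -> [(0, 8), (0, 11), (0, 12), (0, 15), (1, 8), (1, 11), (1, 12), (1, 15), (2, 8), (2, 11), (2, 12), (2, 15), (3, 8), (3, 11), (3, 12), (3, 15)]
Unfold 4 (reflect across v@8): 32 holes -> [(0, 0), (0, 3), (0, 4), (0, 7), (0, 8), (0, 11), (0, 12), (0, 15), (1, 0), (1, 3), (1, 4), (1, 7), (1, 8), (1, 11), (1, 12), (1, 15), (2, 0), (2, 3), (2, 4), (2, 7), (2, 8), (2, 11), (2, 12), (2, 15), (3, 0), (3, 3), (3, 4), (3, 7), (3, 8), (3, 11), (3, 12), (3, 15)]
Holes: [(0, 0), (0, 3), (0, 4), (0, 7), (0, 8), (0, 11), (0, 12), (0, 15), (1, 0), (1, 3), (1, 4), (1, 7), (1, 8), (1, 11), (1, 12), (1, 15), (2, 0), (2, 3), (2, 4), (2, 7), (2, 8), (2, 11), (2, 12), (2, 15), (3, 0), (3, 3), (3, 4), (3, 7), (3, 8), (3, 11), (3, 12), (3, 15)]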